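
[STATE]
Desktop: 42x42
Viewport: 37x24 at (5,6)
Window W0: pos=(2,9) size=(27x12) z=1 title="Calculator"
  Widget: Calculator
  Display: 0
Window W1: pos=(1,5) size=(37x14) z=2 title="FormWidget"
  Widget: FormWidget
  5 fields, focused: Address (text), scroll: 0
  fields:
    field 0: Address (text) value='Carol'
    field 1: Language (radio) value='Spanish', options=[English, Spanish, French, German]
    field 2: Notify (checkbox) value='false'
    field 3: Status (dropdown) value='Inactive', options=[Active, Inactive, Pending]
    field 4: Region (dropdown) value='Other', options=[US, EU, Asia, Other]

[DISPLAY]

rmWidget                        ┃    
────────────────────────────────┨    
ddress:    [Carol              ]┃    
anguage:   ( ) English  (●) Span┃    
otify:     [ ]                  ┃    
tatus:     [Inactive          ▼]┃    
egion:     [Other             ▼]┃    
                                ┃    
                                ┃    
                                ┃    
                                ┃    
                                ┃    
━━━━━━━━━━━━━━━━━━━━━━━━━━━━━━━━┛    
──┴───┴───┴───┘        ┃             
━━━━━━━━━━━━━━━━━━━━━━━┛             
                                     
                                     
                                     
                                     
                                     
                                     
                                     
                                     
                                     


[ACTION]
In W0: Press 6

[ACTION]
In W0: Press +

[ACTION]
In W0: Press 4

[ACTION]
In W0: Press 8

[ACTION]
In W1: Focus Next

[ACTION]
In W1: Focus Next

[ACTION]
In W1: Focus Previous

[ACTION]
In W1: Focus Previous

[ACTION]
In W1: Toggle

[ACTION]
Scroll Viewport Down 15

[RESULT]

━━━━━━━━━━━━━━━━━━━━━━━━━━━━━━━━┛    
──┴───┴───┴───┘        ┃             
━━━━━━━━━━━━━━━━━━━━━━━┛             
                                     
                                     
                                     
                                     
                                     
                                     
                                     
                                     
                                     
                                     
                                     
                                     
                                     
                                     
                                     
                                     
                                     
                                     
                                     
                                     
                                     


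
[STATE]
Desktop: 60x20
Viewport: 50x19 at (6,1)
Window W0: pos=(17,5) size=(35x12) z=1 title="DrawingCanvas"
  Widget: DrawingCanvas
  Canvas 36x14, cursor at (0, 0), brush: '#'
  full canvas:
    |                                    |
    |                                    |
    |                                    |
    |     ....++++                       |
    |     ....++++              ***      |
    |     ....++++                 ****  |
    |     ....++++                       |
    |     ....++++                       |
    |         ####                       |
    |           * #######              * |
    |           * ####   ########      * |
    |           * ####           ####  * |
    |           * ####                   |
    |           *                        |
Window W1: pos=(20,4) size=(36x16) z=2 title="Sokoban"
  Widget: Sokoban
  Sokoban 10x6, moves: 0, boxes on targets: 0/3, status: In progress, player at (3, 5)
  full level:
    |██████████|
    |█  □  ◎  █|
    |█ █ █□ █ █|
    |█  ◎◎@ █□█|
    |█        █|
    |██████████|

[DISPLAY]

                                                  
                                                  
                                                  
              ┏━━━━━━━━━━━━━━━━━━━━━━━━━━━━━━━━━━┓
           ┏━━┃ Sokoban                          ┃
           ┃ D┠──────────────────────────────────┨
           ┠──┃██████████                        ┃
           ┃+ ┃█  □  ◎  █                        ┃
           ┃  ┃█ █ █□ █ █                        ┃
           ┃  ┃█  ◎◎@ █□█                        ┃
           ┃  ┃█        █                        ┃
           ┃  ┃██████████                        ┃
           ┃  ┃Moves: 0  0/3                     ┃
           ┃  ┃                                  ┃
           ┃  ┃                                  ┃
           ┗━━┃                                  ┃
              ┃                                  ┃
              ┃                                  ┃
              ┗━━━━━━━━━━━━━━━━━━━━━━━━━━━━━━━━━━┛


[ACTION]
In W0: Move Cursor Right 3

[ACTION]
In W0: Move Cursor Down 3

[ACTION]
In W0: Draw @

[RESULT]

                                                  
                                                  
                                                  
              ┏━━━━━━━━━━━━━━━━━━━━━━━━━━━━━━━━━━┓
           ┏━━┃ Sokoban                          ┃
           ┃ D┠──────────────────────────────────┨
           ┠──┃██████████                        ┃
           ┃  ┃█  □  ◎  █                        ┃
           ┃  ┃█ █ █□ █ █                        ┃
           ┃  ┃█  ◎◎@ █□█                        ┃
           ┃  ┃█        █                        ┃
           ┃  ┃██████████                        ┃
           ┃  ┃Moves: 0  0/3                     ┃
           ┃  ┃                                  ┃
           ┃  ┃                                  ┃
           ┗━━┃                                  ┃
              ┃                                  ┃
              ┃                                  ┃
              ┗━━━━━━━━━━━━━━━━━━━━━━━━━━━━━━━━━━┛


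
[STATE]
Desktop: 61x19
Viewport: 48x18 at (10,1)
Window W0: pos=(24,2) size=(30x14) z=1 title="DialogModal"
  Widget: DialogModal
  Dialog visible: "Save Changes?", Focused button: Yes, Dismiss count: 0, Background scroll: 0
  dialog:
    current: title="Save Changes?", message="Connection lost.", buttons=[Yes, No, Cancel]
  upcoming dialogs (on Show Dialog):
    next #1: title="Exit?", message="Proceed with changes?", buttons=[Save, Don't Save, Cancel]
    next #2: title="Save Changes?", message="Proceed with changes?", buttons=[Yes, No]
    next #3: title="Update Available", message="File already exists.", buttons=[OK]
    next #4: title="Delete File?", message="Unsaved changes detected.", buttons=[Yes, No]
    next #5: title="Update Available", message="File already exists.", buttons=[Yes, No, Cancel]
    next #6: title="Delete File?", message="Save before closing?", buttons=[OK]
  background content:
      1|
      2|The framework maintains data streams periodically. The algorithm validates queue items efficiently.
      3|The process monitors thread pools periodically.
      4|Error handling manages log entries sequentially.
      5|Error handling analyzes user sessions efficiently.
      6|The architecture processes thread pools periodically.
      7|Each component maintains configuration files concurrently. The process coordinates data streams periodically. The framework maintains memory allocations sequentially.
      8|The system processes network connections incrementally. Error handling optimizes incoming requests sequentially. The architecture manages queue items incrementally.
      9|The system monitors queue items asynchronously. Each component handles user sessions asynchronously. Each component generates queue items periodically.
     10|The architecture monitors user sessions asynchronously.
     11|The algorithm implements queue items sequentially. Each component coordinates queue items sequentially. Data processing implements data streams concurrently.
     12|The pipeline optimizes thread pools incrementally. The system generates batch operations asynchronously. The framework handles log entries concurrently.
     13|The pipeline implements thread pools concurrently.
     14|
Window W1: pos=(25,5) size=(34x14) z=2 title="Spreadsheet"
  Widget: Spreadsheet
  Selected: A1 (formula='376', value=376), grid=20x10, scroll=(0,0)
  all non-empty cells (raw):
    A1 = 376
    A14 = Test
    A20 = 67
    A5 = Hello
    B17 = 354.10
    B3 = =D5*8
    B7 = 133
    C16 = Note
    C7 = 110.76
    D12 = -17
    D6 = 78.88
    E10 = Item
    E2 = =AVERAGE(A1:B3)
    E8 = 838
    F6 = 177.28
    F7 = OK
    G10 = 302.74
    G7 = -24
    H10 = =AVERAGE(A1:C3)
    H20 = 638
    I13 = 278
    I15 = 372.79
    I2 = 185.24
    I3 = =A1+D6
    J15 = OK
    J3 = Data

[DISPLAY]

                                                
              ┏━━━━━━━━━━━━━━━━━━━━━━━━━━━━┓    
              ┃ DialogModal                ┃    
              ┠────────────────────────────┨    
              ┃┏━━━━━━━━━━━━━━━━━━━━━━━━━━━━━━━━
              ┃┃ Spreadsheet                    
              ┃┠────────────────────────────────
              ┃┃A1: 376                         
              ┃┃       A       B       C       D
              ┃┃--------------------------------
              ┃┃  1    [376]       0       0    
              ┃┃  2        0       0       0    
              ┃┃  3        0       0       0    
              ┃┃  4        0       0       0    
              ┗┃  5 Hello          0       0    
               ┃  6        0       0       0   7
               ┃  7        0     133  110.76    
               ┗━━━━━━━━━━━━━━━━━━━━━━━━━━━━━━━━


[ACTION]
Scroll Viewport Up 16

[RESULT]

                                                
                                                
              ┏━━━━━━━━━━━━━━━━━━━━━━━━━━━━┓    
              ┃ DialogModal                ┃    
              ┠────────────────────────────┨    
              ┃┏━━━━━━━━━━━━━━━━━━━━━━━━━━━━━━━━
              ┃┃ Spreadsheet                    
              ┃┠────────────────────────────────
              ┃┃A1: 376                         
              ┃┃       A       B       C       D
              ┃┃--------------------------------
              ┃┃  1    [376]       0       0    
              ┃┃  2        0       0       0    
              ┃┃  3        0       0       0    
              ┃┃  4        0       0       0    
              ┗┃  5 Hello          0       0    
               ┃  6        0       0       0   7
               ┃  7        0     133  110.76    


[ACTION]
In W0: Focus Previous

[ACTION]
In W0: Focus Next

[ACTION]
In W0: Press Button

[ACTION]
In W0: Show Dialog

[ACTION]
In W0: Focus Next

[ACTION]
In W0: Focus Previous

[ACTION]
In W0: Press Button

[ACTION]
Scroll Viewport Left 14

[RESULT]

                                                
                                                
                        ┏━━━━━━━━━━━━━━━━━━━━━━━
                        ┃ DialogModal           
                        ┠───────────────────────
                        ┃┏━━━━━━━━━━━━━━━━━━━━━━
                        ┃┃ Spreadsheet          
                        ┃┠──────────────────────
                        ┃┃A1: 376               
                        ┃┃       A       B      
                        ┃┃----------------------
                        ┃┃  1    [376]       0  
                        ┃┃  2        0       0  
                        ┃┃  3        0       0  
                        ┃┃  4        0       0  
                        ┗┃  5 Hello          0  
                         ┃  6        0       0  
                         ┃  7        0     133  


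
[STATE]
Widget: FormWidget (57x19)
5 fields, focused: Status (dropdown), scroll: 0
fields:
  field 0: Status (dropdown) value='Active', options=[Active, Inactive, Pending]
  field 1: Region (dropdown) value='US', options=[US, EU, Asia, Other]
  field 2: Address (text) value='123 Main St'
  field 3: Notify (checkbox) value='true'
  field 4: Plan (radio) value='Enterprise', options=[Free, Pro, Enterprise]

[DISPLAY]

> Status:     [Active                                  ▼]
  Region:     [US                                      ▼]
  Address:    [123 Main St                              ]
  Notify:     [x]                                        
  Plan:       ( ) Free  ( ) Pro  (●) Enterprise          
                                                         
                                                         
                                                         
                                                         
                                                         
                                                         
                                                         
                                                         
                                                         
                                                         
                                                         
                                                         
                                                         
                                                         


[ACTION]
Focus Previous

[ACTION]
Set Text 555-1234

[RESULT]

  Status:     [Active                                  ▼]
  Region:     [US                                      ▼]
  Address:    [123 Main St                              ]
  Notify:     [x]                                        
> Plan:       ( ) Free  ( ) Pro  (●) Enterprise          
                                                         
                                                         
                                                         
                                                         
                                                         
                                                         
                                                         
                                                         
                                                         
                                                         
                                                         
                                                         
                                                         
                                                         


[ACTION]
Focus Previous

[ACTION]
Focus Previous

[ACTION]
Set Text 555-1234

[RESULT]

  Status:     [Active                                  ▼]
  Region:     [US                                      ▼]
> Address:    [555-1234                                 ]
  Notify:     [x]                                        
  Plan:       ( ) Free  ( ) Pro  (●) Enterprise          
                                                         
                                                         
                                                         
                                                         
                                                         
                                                         
                                                         
                                                         
                                                         
                                                         
                                                         
                                                         
                                                         
                                                         


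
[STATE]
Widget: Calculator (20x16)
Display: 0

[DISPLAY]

                   0
┌───┬───┬───┬───┐   
│ 7 │ 8 │ 9 │ ÷ │   
├───┼───┼───┼───┤   
│ 4 │ 5 │ 6 │ × │   
├───┼───┼───┼───┤   
│ 1 │ 2 │ 3 │ - │   
├───┼───┼───┼───┤   
│ 0 │ . │ = │ + │   
├───┼───┼───┼───┤   
│ C │ MC│ MR│ M+│   
└───┴───┴───┴───┘   
                    
                    
                    
                    


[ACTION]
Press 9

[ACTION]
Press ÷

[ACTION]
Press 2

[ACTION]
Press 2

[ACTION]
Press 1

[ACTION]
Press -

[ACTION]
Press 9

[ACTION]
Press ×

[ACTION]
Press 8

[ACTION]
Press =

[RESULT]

        -71.67420814
┌───┬───┬───┬───┐   
│ 7 │ 8 │ 9 │ ÷ │   
├───┼───┼───┼───┤   
│ 4 │ 5 │ 6 │ × │   
├───┼───┼───┼───┤   
│ 1 │ 2 │ 3 │ - │   
├───┼───┼───┼───┤   
│ 0 │ . │ = │ + │   
├───┼───┼───┼───┤   
│ C │ MC│ MR│ M+│   
└───┴───┴───┴───┘   
                    
                    
                    
                    


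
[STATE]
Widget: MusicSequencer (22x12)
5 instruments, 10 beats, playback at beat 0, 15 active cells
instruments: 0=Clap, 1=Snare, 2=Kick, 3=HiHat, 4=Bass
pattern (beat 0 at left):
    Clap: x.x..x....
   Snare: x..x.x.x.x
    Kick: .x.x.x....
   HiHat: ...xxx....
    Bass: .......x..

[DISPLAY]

      ▼123456789      
  Clap█·█··█····      
 Snare█··█·█·█·█      
  Kick·█·█·█····      
 HiHat···███····      
  Bass·······█··      
                      
                      
                      
                      
                      
                      


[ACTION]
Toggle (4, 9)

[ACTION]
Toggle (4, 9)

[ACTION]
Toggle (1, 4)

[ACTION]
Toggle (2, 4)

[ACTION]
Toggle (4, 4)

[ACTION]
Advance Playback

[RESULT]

      0▼23456789      
  Clap█·█··█····      
 Snare█··███·█·█      
  Kick·█·███····      
 HiHat···███····      
  Bass····█··█··      
                      
                      
                      
                      
                      
                      


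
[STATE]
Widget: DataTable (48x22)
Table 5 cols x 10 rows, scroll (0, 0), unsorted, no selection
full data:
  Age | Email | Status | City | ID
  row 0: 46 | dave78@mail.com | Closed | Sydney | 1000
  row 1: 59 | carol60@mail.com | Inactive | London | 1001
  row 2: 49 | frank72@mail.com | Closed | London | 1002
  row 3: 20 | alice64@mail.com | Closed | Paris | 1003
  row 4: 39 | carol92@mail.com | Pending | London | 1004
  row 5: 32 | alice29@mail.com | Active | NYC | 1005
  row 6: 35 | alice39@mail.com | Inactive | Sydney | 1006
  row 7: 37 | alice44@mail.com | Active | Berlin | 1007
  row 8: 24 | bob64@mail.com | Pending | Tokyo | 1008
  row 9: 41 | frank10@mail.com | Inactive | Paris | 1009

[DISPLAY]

Age│Email           │Status  │City  │ID         
───┼────────────────┼────────┼──────┼────       
46 │dave78@mail.com │Closed  │Sydney│1000       
59 │carol60@mail.com│Inactive│London│1001       
49 │frank72@mail.com│Closed  │London│1002       
20 │alice64@mail.com│Closed  │Paris │1003       
39 │carol92@mail.com│Pending │London│1004       
32 │alice29@mail.com│Active  │NYC   │1005       
35 │alice39@mail.com│Inactive│Sydney│1006       
37 │alice44@mail.com│Active  │Berlin│1007       
24 │bob64@mail.com  │Pending │Tokyo │1008       
41 │frank10@mail.com│Inactive│Paris │1009       
                                                
                                                
                                                
                                                
                                                
                                                
                                                
                                                
                                                
                                                


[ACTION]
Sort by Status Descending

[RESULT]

Age│Email           │Status ▼│City  │ID         
───┼────────────────┼────────┼──────┼────       
39 │carol92@mail.com│Pending │London│1004       
24 │bob64@mail.com  │Pending │Tokyo │1008       
59 │carol60@mail.com│Inactive│London│1001       
35 │alice39@mail.com│Inactive│Sydney│1006       
41 │frank10@mail.com│Inactive│Paris │1009       
46 │dave78@mail.com │Closed  │Sydney│1000       
49 │frank72@mail.com│Closed  │London│1002       
20 │alice64@mail.com│Closed  │Paris │1003       
32 │alice29@mail.com│Active  │NYC   │1005       
37 │alice44@mail.com│Active  │Berlin│1007       
                                                
                                                
                                                
                                                
                                                
                                                
                                                
                                                
                                                
                                                


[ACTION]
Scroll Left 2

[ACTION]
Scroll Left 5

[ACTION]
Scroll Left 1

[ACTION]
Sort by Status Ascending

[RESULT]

Age│Email           │Status ▲│City  │ID         
───┼────────────────┼────────┼──────┼────       
32 │alice29@mail.com│Active  │NYC   │1005       
37 │alice44@mail.com│Active  │Berlin│1007       
46 │dave78@mail.com │Closed  │Sydney│1000       
49 │frank72@mail.com│Closed  │London│1002       
20 │alice64@mail.com│Closed  │Paris │1003       
59 │carol60@mail.com│Inactive│London│1001       
35 │alice39@mail.com│Inactive│Sydney│1006       
41 │frank10@mail.com│Inactive│Paris │1009       
39 │carol92@mail.com│Pending │London│1004       
24 │bob64@mail.com  │Pending │Tokyo │1008       
                                                
                                                
                                                
                                                
                                                
                                                
                                                
                                                
                                                
                                                


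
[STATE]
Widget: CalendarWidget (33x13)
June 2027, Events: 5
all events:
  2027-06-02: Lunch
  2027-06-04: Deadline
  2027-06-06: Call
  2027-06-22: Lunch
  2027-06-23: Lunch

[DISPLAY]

            June 2027            
Mo Tu We Th Fr Sa Su             
    1  2*  3  4*  5  6*          
 7  8  9 10 11 12 13             
14 15 16 17 18 19 20             
21 22* 23* 24 25 26 27           
28 29 30                         
                                 
                                 
                                 
                                 
                                 
                                 


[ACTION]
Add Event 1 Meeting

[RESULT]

            June 2027            
Mo Tu We Th Fr Sa Su             
    1*  2*  3  4*  5  6*         
 7  8  9 10 11 12 13             
14 15 16 17 18 19 20             
21 22* 23* 24 25 26 27           
28 29 30                         
                                 
                                 
                                 
                                 
                                 
                                 


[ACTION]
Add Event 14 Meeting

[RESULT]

            June 2027            
Mo Tu We Th Fr Sa Su             
    1*  2*  3  4*  5  6*         
 7  8  9 10 11 12 13             
14* 15 16 17 18 19 20            
21 22* 23* 24 25 26 27           
28 29 30                         
                                 
                                 
                                 
                                 
                                 
                                 


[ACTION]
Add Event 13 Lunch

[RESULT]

            June 2027            
Mo Tu We Th Fr Sa Su             
    1*  2*  3  4*  5  6*         
 7  8  9 10 11 12 13*            
14* 15 16 17 18 19 20            
21 22* 23* 24 25 26 27           
28 29 30                         
                                 
                                 
                                 
                                 
                                 
                                 


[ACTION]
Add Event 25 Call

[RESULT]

            June 2027            
Mo Tu We Th Fr Sa Su             
    1*  2*  3  4*  5  6*         
 7  8  9 10 11 12 13*            
14* 15 16 17 18 19 20            
21 22* 23* 24 25* 26 27          
28 29 30                         
                                 
                                 
                                 
                                 
                                 
                                 


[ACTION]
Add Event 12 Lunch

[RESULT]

            June 2027            
Mo Tu We Th Fr Sa Su             
    1*  2*  3  4*  5  6*         
 7  8  9 10 11 12* 13*           
14* 15 16 17 18 19 20            
21 22* 23* 24 25* 26 27          
28 29 30                         
                                 
                                 
                                 
                                 
                                 
                                 


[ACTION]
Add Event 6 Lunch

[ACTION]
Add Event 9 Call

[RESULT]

            June 2027            
Mo Tu We Th Fr Sa Su             
    1*  2*  3  4*  5  6*         
 7  8  9* 10 11 12* 13*          
14* 15 16 17 18 19 20            
21 22* 23* 24 25* 26 27          
28 29 30                         
                                 
                                 
                                 
                                 
                                 
                                 


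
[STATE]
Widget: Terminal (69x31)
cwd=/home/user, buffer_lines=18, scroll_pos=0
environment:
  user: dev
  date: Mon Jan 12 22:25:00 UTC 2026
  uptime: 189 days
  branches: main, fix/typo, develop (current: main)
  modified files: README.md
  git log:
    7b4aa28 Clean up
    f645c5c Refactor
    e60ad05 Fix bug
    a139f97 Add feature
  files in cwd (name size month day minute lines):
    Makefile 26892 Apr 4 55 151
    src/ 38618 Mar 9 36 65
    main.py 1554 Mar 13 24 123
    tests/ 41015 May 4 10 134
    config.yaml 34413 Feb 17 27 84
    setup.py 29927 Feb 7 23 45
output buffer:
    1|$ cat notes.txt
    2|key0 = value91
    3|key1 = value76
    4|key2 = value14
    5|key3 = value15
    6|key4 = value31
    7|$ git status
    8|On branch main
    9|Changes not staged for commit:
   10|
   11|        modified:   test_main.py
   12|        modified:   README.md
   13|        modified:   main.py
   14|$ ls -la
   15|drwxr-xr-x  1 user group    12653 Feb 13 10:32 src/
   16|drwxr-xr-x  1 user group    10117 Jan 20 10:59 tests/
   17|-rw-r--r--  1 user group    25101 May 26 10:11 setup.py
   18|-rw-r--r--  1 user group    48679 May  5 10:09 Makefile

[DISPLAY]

$ cat notes.txt                                                      
key0 = value91                                                       
key1 = value76                                                       
key2 = value14                                                       
key3 = value15                                                       
key4 = value31                                                       
$ git status                                                         
On branch main                                                       
Changes not staged for commit:                                       
                                                                     
        modified:   test_main.py                                     
        modified:   README.md                                        
        modified:   main.py                                          
$ ls -la                                                             
drwxr-xr-x  1 user group    12653 Feb 13 10:32 src/                  
drwxr-xr-x  1 user group    10117 Jan 20 10:59 tests/                
-rw-r--r--  1 user group    25101 May 26 10:11 setup.py              
-rw-r--r--  1 user group    48679 May  5 10:09 Makefile              
$ █                                                                  
                                                                     
                                                                     
                                                                     
                                                                     
                                                                     
                                                                     
                                                                     
                                                                     
                                                                     
                                                                     
                                                                     
                                                                     


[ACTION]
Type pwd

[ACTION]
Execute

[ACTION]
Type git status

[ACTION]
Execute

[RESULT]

$ cat notes.txt                                                      
key0 = value91                                                       
key1 = value76                                                       
key2 = value14                                                       
key3 = value15                                                       
key4 = value31                                                       
$ git status                                                         
On branch main                                                       
Changes not staged for commit:                                       
                                                                     
        modified:   test_main.py                                     
        modified:   README.md                                        
        modified:   main.py                                          
$ ls -la                                                             
drwxr-xr-x  1 user group    12653 Feb 13 10:32 src/                  
drwxr-xr-x  1 user group    10117 Jan 20 10:59 tests/                
-rw-r--r--  1 user group    25101 May 26 10:11 setup.py              
-rw-r--r--  1 user group    48679 May  5 10:09 Makefile              
$ pwd                                                                
/home/user                                                           
$ git status                                                         
On branch main                                                       
Changes not staged for commit:                                       
                                                                     
        modified:   README.md                                        
$ █                                                                  
                                                                     
                                                                     
                                                                     
                                                                     
                                                                     


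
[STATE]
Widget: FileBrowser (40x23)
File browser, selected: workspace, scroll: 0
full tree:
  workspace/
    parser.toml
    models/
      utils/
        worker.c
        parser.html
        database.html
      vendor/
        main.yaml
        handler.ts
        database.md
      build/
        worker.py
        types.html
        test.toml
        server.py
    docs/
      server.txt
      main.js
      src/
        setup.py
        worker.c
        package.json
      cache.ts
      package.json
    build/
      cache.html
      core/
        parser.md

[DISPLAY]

> [-] workspace/                        
    parser.toml                         
    [+] models/                         
    [+] docs/                           
    [+] build/                          
                                        
                                        
                                        
                                        
                                        
                                        
                                        
                                        
                                        
                                        
                                        
                                        
                                        
                                        
                                        
                                        
                                        
                                        


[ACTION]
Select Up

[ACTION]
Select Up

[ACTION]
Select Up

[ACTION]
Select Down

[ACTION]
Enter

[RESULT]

  [-] workspace/                        
  > parser.toml                         
    [+] models/                         
    [+] docs/                           
    [+] build/                          
                                        
                                        
                                        
                                        
                                        
                                        
                                        
                                        
                                        
                                        
                                        
                                        
                                        
                                        
                                        
                                        
                                        
                                        


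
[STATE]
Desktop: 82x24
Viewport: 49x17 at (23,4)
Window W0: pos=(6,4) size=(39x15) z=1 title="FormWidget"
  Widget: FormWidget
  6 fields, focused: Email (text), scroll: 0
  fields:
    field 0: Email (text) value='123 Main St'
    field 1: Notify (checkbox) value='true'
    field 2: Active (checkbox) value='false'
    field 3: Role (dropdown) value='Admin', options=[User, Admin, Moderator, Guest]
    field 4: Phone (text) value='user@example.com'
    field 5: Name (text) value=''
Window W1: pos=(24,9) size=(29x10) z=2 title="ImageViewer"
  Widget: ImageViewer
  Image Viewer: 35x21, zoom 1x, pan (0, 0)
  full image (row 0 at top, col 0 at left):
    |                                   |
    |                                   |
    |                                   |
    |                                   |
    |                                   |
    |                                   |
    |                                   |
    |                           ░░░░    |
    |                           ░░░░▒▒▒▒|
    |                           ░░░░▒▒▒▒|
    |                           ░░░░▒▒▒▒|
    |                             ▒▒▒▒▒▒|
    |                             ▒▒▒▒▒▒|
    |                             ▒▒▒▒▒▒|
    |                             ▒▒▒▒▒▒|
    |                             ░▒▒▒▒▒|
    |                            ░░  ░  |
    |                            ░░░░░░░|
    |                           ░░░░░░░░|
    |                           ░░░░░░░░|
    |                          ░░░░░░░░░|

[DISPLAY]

━━━━━━━━━━━━━━━━━━━━━┓                           
                     ┃                           
─────────────────────┨                           
23 Main St          ]┃                           
]                    ┃                           
]┏━━━━━━━━━━━━━━━━━━━━━━━━━━━┓                   
d┃ ImageViewer               ┃                   
s┠───────────────────────────┨                   
 ┃                           ┃                   
 ┃                           ┃                   
 ┃                           ┃                   
 ┃                           ┃                   
 ┃                           ┃                   
 ┃                           ┃                   
━┗━━━━━━━━━━━━━━━━━━━━━━━━━━━┛                   
                                                 
                                                 


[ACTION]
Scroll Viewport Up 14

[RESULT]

                                                 
                                                 
                                                 
                                                 
━━━━━━━━━━━━━━━━━━━━━┓                           
                     ┃                           
─────────────────────┨                           
23 Main St          ]┃                           
]                    ┃                           
]┏━━━━━━━━━━━━━━━━━━━━━━━━━━━┓                   
d┃ ImageViewer               ┃                   
s┠───────────────────────────┨                   
 ┃                           ┃                   
 ┃                           ┃                   
 ┃                           ┃                   
 ┃                           ┃                   
 ┃                           ┃                   


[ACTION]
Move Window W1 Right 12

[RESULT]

                                                 
                                                 
                                                 
                                                 
━━━━━━━━━━━━━━━━━━━━━┓                           
                     ┃                           
─────────────────────┨                           
23 Main St          ]┃                           
]                    ┃                           
]            ┏━━━━━━━━━━━━━━━━━━━━━━━━━━━┓       
dmin         ┃ ImageViewer               ┃       
ser@example.c┠───────────────────────────┨       
             ┃                           ┃       
             ┃                           ┃       
             ┃                           ┃       
             ┃                           ┃       
             ┃                           ┃       


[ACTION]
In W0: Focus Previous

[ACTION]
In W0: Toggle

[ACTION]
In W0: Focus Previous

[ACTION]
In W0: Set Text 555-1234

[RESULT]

                                                 
                                                 
                                                 
                                                 
━━━━━━━━━━━━━━━━━━━━━┓                           
                     ┃                           
─────────────────────┨                           
23 Main St          ]┃                           
]                    ┃                           
]            ┏━━━━━━━━━━━━━━━━━━━━━━━━━━━┓       
dmin         ┃ ImageViewer               ┃       
55-1234      ┠───────────────────────────┨       
             ┃                           ┃       
             ┃                           ┃       
             ┃                           ┃       
             ┃                           ┃       
             ┃                           ┃       
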